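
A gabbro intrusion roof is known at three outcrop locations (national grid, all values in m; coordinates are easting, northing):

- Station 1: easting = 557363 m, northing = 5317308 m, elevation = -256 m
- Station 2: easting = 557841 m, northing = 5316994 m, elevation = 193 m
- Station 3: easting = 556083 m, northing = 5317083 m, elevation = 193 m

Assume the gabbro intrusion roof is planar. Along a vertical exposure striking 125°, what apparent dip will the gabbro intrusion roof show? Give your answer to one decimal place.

39.5°

Let the plane be z = a·easting + b·northing + c.
Station 2−Station 1: 478a − 314b = 449;  Station 3−Station 1: −1280a − 225b = 449.
Solving gives a = −0.07844, b = −1.54934.
Unit vector along 125° is (sin 125°, cos 125°) = (0.8192, -0.5736).
Slope in that direction = a·(0.8192) + b·(-0.5736) = 0.82441.
Apparent dip = arctan|0.82441| = 39.5° (true dip is 57.2°, so apparent ≤ true as expected).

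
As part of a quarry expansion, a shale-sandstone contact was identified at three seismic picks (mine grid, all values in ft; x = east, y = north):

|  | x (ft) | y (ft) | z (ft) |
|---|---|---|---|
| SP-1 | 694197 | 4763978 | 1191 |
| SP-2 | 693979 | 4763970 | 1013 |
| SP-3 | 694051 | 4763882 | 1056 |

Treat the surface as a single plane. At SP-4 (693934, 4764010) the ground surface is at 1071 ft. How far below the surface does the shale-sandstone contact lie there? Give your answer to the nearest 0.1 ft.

Two edge vectors: SP-1→SP-2 = (-218, -8, -178), SP-1→SP-3 = (-146, -96, -135).
Normal n = (SP-1→SP-2) × (SP-1→SP-3) = (-16008, -3442, 19760).
So ∂z/∂x = −n_x/n_z = 0.810121457 and ∂z/∂y = −n_y/n_z = 0.174190283.
Intercept c from SP-1: 1191 − 562383.89 − 829838.68 = −1391031.56.
At (693934, 4764010): z_contact = 562170.82 + 829844.25 − 1391031.56 = 983.51 ft.
Depth below ground = 1071 − 983.51 = 87.5 ft.

87.5 ft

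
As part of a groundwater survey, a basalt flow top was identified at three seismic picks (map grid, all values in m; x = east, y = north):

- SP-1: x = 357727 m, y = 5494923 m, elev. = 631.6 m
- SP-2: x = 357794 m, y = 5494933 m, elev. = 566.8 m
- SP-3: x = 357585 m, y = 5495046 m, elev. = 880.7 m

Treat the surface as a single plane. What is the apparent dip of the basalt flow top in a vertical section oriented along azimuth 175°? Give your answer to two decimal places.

40.91°

Two edge vectors: SP-1→SP-2 = (67, 10, -64.8), SP-1→SP-3 = (-142, 123, 249.1).
Normal n = (SP-1→SP-2) × (SP-1→SP-3) = (10461.4, -7488.1, 9661).
So ∂z/∂x = −n_x/n_z = −1.08285 and ∂z/∂y = −n_y/n_z = 0.77509.
Unit vector along 175° is (sin 175°, cos 175°) = (0.0872, -0.9962).
Slope in that direction = a·(0.0872) + b·(-0.9962) = −0.86651.
Apparent dip = arctan|0.86651| = 40.91° (true dip is 53.1°, so apparent ≤ true as expected).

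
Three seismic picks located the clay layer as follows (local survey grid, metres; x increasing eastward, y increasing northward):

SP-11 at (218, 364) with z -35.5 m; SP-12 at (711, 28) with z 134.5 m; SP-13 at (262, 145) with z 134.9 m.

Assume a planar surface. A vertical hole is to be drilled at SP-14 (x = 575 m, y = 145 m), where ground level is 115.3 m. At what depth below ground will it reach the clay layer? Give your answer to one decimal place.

47.7 m

Two edge vectors: SP-11→SP-12 = (493, -336, 170), SP-11→SP-13 = (44, -219, 170.4).
Normal n = (SP-11→SP-12) × (SP-11→SP-13) = (-20024.4, -76527.2, -93183).
So ∂z/∂x = −n_x/n_z = −0.21489 and ∂z/∂y = −n_y/n_z = −0.82126.
Intercept c from SP-11: -35.5 + 46.85 + 298.94 = 310.28.
At (575, 145): z_contact = −123.56 − 119.08 + 310.28 = 67.64 m.
Depth below ground = 115.3 − 67.64 = 47.7 m.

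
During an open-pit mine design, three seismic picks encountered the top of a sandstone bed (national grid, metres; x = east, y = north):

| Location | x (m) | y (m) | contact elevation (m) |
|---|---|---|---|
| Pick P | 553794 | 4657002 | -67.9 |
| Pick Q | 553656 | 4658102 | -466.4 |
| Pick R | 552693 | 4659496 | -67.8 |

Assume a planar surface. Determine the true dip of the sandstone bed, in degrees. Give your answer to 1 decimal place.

51.4°

Two edge vectors: Pick P→Pick Q = (-138, 1100, -398.5), Pick P→Pick R = (-1101, 2494, 0.1).
Normal n = (Pick P→Pick Q) × (Pick P→Pick R) = (993969, 438762.3, 866928).
So ∂z/∂x = −n_x/n_z = −1.14654 and ∂z/∂y = −n_y/n_z = −0.50611.
Gradient magnitude |∇z| = √(a² + b²) = √(1.31456 + 0.25615) = 1.25328.
True dip = arctan(1.25328) = 51.4°, dipping toward ENE (azimuth ≈ 066°).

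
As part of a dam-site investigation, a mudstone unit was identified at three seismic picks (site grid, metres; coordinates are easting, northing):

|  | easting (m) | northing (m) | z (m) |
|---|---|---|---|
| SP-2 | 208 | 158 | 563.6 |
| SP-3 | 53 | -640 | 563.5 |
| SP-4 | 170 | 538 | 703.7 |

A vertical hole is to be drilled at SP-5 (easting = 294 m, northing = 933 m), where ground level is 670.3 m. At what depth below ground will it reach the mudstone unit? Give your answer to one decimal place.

25.8 m

Let the plane be z = a·easting + b·northing + c.
SP-3−SP-2: −155a − 798b = −0.1;  SP-4−SP-2: −38a + 380b = 140.1.
Solving gives a = −1.25260, b = 0.24342.
Then c = 563.6 − a·208 − b·158 = 785.68.
At (294, 933): z_contact = −368.26 + 227.11 + 785.68 = 644.53 m.
Depth below ground = 670.3 − 644.53 = 25.8 m.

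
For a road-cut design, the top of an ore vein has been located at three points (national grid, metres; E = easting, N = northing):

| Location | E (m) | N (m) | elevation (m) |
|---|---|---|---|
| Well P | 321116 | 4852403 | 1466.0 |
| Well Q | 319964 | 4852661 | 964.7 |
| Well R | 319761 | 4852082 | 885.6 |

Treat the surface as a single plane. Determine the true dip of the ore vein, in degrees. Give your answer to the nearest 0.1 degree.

23.4°

Let the plane be z = a·E + b·N + c.
Well Q−Well P: −1152a + 258b = −501.3;  Well R−Well P: −1355a − 321b = −580.4.
Solving gives a = 0.43184, b = −0.01479.
Gradient magnitude |∇z| = √(a² + b²) = √(0.18649 + 0.00022) = 0.43210.
True dip = arctan(0.43210) = 23.4°, dipping toward W (azimuth ≈ 272°).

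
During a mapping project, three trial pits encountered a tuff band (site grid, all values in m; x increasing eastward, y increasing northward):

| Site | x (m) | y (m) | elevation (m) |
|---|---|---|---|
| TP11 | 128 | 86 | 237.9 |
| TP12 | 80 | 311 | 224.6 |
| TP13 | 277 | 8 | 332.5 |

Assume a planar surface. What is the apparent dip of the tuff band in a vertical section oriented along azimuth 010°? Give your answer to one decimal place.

11.5°

Two edge vectors: TP11→TP12 = (-48, 225, -13.3), TP11→TP13 = (149, -78, 94.6).
Normal n = (TP11→TP12) × (TP11→TP13) = (20247.6, 2559.1, -29781).
So ∂z/∂x = −n_x/n_z = 0.67988 and ∂z/∂y = −n_y/n_z = 0.08593.
Unit vector along 010° is (sin 10°, cos 10°) = (0.1736, 0.9848).
Slope in that direction = a·(0.1736) + b·(0.9848) = 0.20269.
Apparent dip = arctan|0.20269| = 11.5° (true dip is 34.4°, so apparent ≤ true as expected).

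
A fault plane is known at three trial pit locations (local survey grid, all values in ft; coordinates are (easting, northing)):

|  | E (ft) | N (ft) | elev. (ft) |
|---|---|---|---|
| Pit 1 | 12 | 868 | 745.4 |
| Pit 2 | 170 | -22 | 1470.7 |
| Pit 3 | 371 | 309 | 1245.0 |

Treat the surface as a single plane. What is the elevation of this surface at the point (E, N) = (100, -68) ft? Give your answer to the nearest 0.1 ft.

Two edge vectors: Pit 1→Pit 2 = (158, -890, 725.3), Pit 1→Pit 3 = (359, -559, 499.6).
Normal n = (Pit 1→Pit 2) × (Pit 1→Pit 3) = (-39201.3, 181445.9, 231188).
So ∂z/∂E = −n_x/n_z = 0.16956 and ∂z/∂N = −n_y/n_z = −0.78484.
Intercept c from Pit 1: 745.4 − 2.03 + 681.24 = 1424.61.
At (100, -68): z = 17.0 + 53.4 + 1424.61 = 1494.9 ft.

1494.9 ft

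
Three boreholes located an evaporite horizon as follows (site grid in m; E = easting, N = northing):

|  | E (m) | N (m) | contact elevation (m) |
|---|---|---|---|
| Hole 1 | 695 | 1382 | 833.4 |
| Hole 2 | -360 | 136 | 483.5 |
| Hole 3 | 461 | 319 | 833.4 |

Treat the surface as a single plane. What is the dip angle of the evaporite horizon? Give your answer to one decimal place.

Two edge vectors: Hole 1→Hole 2 = (-1055, -1246, -349.9), Hole 1→Hole 3 = (-234, -1063, 0).
Normal n = (Hole 1→Hole 2) × (Hole 1→Hole 3) = (-371943.7, 81876.6, 829901).
So ∂z/∂E = −n_x/n_z = 0.44818 and ∂z/∂N = −n_y/n_z = −0.09866.
Gradient magnitude |∇z| = √(a² + b²) = √(0.20086 + 0.00973) = 0.45891.
True dip = arctan(0.45891) = 24.7°, dipping toward WNW (azimuth ≈ 282°).

24.7°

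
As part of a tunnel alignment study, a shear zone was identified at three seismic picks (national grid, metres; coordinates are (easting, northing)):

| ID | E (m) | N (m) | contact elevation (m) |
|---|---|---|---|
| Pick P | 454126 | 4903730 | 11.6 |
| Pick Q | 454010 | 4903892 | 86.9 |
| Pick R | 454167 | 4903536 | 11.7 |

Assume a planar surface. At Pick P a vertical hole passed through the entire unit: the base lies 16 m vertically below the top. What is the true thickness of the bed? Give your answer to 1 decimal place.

11.6 m

Let the plane be z = a·E + b·N + c.
Pick Q−Pick P: −116a + 162b = 75.3;  Pick R−Pick P: 41a − 194b = 0.1.
Solving gives a = −0.92198, b = −0.19537.
|∇z| = √(a²+b²) = 0.94245, so dip δ = arctan(0.94245) = 43.30°.
True thickness = vertical thickness × cos δ = 16 × cos 43.30° = 11.6 m.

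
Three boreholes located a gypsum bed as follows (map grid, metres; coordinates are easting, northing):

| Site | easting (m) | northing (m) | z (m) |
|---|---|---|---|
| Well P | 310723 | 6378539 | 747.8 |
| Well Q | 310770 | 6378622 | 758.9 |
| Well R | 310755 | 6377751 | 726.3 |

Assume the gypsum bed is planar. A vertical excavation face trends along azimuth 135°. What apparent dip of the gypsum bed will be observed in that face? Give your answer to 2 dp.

5.69°

Let the plane be z = a·easting + b·northing + c.
Well Q−Well P: 47a + 83b = 11.1;  Well R−Well P: 32a − 788b = −21.5.
Solving gives a = 0.17541, b = 0.03441.
Unit vector along 135° is (sin 135°, cos 135°) = (0.7071, -0.7071).
Slope in that direction = a·(0.7071) + b·(-0.7071) = 0.09970.
Apparent dip = arctan|0.09970| = 5.69° (true dip is 10.1°, so apparent ≤ true as expected).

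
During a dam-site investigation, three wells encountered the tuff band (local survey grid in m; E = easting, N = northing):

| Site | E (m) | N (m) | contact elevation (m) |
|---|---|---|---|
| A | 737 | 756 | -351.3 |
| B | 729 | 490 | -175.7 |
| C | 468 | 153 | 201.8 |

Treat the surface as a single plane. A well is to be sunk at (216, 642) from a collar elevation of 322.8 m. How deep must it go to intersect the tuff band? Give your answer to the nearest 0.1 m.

Let the plane be z = a·E + b·N + c.
B−A: −8a − 266b = 175.6;  C−A: −269a − 603b = 553.1.
Solving gives a = −0.61798, b = −0.64156.
Then c = -351.3 − a·737 − b·756 = 589.17.
At (216, 642): z_contact = −133.48 − 411.88 + 589.17 = 43.81 m.
Depth below ground = 322.8 − 43.81 = 279.0 m.

279.0 m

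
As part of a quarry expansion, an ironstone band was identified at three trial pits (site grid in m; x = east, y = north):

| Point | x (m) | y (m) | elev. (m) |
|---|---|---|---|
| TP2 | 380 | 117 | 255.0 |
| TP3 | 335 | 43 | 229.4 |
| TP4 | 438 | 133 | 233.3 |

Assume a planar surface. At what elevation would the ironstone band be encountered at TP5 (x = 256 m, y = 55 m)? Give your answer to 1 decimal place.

282.2 m

Two edge vectors: TP2→TP3 = (-45, -74, -25.6), TP2→TP4 = (58, 16, -21.7).
Normal n = (TP2→TP3) × (TP2→TP4) = (2015.4, -2461.3, 3572).
So ∂z/∂x = −n_x/n_z = −0.56422 and ∂z/∂y = −n_y/n_z = 0.68905.
Intercept c from TP2: 255 + 214.40 − 80.62 = 388.78.
At (256, 55): z = −144.4 + 37.9 + 388.78 = 282.2 m.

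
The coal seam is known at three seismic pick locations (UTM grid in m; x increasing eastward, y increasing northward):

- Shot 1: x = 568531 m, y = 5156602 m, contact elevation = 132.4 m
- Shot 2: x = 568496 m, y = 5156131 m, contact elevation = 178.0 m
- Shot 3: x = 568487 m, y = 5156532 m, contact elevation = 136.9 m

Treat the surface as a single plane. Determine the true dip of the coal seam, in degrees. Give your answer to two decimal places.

Two edge vectors: Shot 1→Shot 2 = (-35, -471, 45.6), Shot 1→Shot 3 = (-44, -70, 4.5).
Normal n = (Shot 1→Shot 2) × (Shot 1→Shot 3) = (1072.5, -1848.9, -18274).
So ∂z/∂x = −n_x/n_z = 0.05869 and ∂z/∂y = −n_y/n_z = −0.10118.
Gradient magnitude |∇z| = √(a² + b²) = √(0.00344 + 0.01024) = 0.11697.
True dip = arctan(0.11697) = 6.67°, dipping toward NNW (azimuth ≈ 330°).

6.67°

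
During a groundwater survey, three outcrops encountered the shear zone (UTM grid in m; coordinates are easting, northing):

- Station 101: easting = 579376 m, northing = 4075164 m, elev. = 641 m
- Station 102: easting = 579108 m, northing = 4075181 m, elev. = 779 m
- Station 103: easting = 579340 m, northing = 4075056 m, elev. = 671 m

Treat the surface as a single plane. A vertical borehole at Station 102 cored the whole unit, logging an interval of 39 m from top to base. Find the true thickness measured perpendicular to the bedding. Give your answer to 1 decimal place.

Let the plane be z = a·easting + b·northing + c.
Station 102−Station 101: −268a + 17b = 138;  Station 103−Station 101: −36a − 108b = 30.
Solving gives a = −0.52152, b = −0.10394.
|∇z| = √(a²+b²) = 0.53178, so dip δ = arctan(0.53178) = 28.00°.
True thickness = vertical thickness × cos δ = 39 × cos 28.00° = 34.4 m.

34.4 m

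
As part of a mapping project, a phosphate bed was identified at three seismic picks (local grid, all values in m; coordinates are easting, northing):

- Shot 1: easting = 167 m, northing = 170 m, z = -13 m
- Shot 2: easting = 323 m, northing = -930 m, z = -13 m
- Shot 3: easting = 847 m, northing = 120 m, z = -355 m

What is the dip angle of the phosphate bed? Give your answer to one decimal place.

Two edge vectors: Shot 1→Shot 2 = (156, -1100, 0), Shot 1→Shot 3 = (680, -50, -342).
Normal n = (Shot 1→Shot 2) × (Shot 1→Shot 3) = (376200, 53352, 740200).
So ∂z/∂easting = −n_x/n_z = −0.50824 and ∂z/∂northing = −n_y/n_z = −0.07208.
Gradient magnitude |∇z| = √(a² + b²) = √(0.25831 + 0.00520) = 0.51333.
True dip = arctan(0.51333) = 27.2°, dipping toward E (azimuth ≈ 082°).

27.2°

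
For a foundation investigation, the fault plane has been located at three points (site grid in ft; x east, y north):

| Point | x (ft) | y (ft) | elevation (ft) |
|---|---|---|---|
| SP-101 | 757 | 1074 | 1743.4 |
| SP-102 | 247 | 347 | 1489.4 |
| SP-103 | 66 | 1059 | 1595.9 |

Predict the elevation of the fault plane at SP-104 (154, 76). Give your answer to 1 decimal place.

1415.0 ft

Let the plane be z = a·x + b·y + c.
SP-102−SP-101: −510a − 727b = −254;  SP-103−SP-101: −691a − 15b = −147.5.
Solving gives a = 0.209058, b = 0.202724.
Then c = 1743.4 − a·757 − b·1074 = 1367.42.
At (154, 76): z = 32.2 + 15.4 + 1367.42 = 1415.0 ft.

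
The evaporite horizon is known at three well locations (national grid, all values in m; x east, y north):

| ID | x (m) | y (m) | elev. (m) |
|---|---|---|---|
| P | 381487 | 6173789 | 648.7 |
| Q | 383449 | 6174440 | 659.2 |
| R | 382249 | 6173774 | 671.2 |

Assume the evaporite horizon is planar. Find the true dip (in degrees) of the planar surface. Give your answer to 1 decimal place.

Two edge vectors: P→Q = (1962, 651, 10.5), P→R = (762, -15, 22.5).
Normal n = (P→Q) × (P→R) = (14805, -36144, -525492).
So ∂z/∂x = −n_x/n_z = 0.02817 and ∂z/∂y = −n_y/n_z = −0.06878.
Gradient magnitude |∇z| = √(a² + b²) = √(0.00079 + 0.00473) = 0.07433.
True dip = arctan(0.07433) = 4.3°, dipping toward NNW (azimuth ≈ 338°).

4.3°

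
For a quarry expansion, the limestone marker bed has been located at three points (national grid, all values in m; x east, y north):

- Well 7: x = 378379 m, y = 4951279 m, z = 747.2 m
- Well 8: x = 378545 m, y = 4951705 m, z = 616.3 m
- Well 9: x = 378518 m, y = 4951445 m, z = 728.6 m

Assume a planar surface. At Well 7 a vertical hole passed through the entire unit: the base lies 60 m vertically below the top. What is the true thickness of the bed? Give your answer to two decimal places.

50.39 m

Two edge vectors: Well 7→Well 8 = (166, 426, -130.9), Well 7→Well 9 = (139, 166, -18.6).
Normal n = (Well 7→Well 8) × (Well 7→Well 9) = (13805.8, -15107.5, -31658).
So ∂z/∂x = −n_x/n_z = 0.43609 and ∂z/∂y = −n_y/n_z = −0.47721.
|∇z| = √(a²+b²) = 0.64646, so dip δ = arctan(0.64646) = 32.88°.
True thickness = vertical thickness × cos δ = 60 × cos 32.88° = 50.39 m.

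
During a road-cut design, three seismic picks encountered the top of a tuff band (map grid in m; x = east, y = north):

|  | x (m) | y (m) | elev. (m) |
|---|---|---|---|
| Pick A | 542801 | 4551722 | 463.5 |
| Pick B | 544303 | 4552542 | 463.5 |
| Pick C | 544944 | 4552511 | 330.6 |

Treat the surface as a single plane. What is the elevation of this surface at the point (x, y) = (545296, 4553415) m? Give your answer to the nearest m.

579 m

Two edge vectors: Pick A→Pick B = (1502, 820, 0), Pick A→Pick C = (2143, 789, -132.9).
Normal n = (Pick A→Pick B) × (Pick A→Pick C) = (-108978, 199615.8, -572182).
So ∂z/∂x = −n_x/n_z = −0.19046038 and ∂z/∂y = −n_y/n_z = 0.34886767.
Intercept c from Pick A: 463.5 + 103382.08 − 1587948.64 = −1484103.06.
At (545296, 4553415): z = −103857.3 + 1588539.3 − 1484103.06 = 578.9 m.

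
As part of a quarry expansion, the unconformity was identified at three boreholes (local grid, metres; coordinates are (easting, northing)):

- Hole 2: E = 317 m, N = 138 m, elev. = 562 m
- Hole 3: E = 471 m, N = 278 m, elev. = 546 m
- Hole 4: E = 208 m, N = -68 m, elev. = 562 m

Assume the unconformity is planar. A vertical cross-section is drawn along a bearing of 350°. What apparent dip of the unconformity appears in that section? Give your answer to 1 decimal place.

Two edge vectors: Hole 2→Hole 3 = (154, 140, -16), Hole 2→Hole 4 = (-109, -206, 0).
Normal n = (Hole 2→Hole 3) × (Hole 2→Hole 4) = (-3296, 1744, -16464).
So ∂z/∂E = −n_x/n_z = −0.20019 and ∂z/∂N = −n_y/n_z = 0.10593.
Unit vector along 350° is (sin 350°, cos 350°) = (-0.1736, 0.9848).
Slope in that direction = a·(-0.1736) + b·(0.9848) = 0.13908.
Apparent dip = arctan|0.13908| = 7.9° (true dip is 12.8°, so apparent ≤ true as expected).

7.9°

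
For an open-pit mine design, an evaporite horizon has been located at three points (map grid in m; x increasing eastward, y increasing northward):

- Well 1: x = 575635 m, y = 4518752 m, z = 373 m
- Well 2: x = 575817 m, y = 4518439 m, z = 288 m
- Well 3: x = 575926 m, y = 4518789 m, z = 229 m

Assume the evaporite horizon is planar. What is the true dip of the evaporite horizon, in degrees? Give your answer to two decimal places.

Two edge vectors: Well 1→Well 2 = (182, -313, -85), Well 1→Well 3 = (291, 37, -144).
Normal n = (Well 1→Well 2) × (Well 1→Well 3) = (48217, 1473, 97817).
So ∂z/∂x = −n_x/n_z = −0.49293 and ∂z/∂y = −n_y/n_z = −0.01506.
Gradient magnitude |∇z| = √(a² + b²) = √(0.24298 + 0.00023) = 0.49316.
True dip = arctan(0.49316) = 26.25°, dipping toward E (azimuth ≈ 088°).

26.25°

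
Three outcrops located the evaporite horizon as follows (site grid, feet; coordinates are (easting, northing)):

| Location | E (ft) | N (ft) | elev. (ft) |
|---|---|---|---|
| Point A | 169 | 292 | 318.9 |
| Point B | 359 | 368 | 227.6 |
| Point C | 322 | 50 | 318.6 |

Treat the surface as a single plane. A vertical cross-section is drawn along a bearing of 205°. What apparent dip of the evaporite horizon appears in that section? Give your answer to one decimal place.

Let the plane be z = a·E + b·N + c.
Point B−Point A: 190a + 76b = −91.3;  Point C−Point A: 153a − 242b = −0.3.
Solving gives a = −0.38393, b = −0.24149.
Unit vector along 205° is (sin 205°, cos 205°) = (-0.4226, -0.9063).
Slope in that direction = a·(-0.4226) + b·(-0.9063) = 0.38112.
Apparent dip = arctan|0.38112| = 20.9° (true dip is 24.4°, so apparent ≤ true as expected).

20.9°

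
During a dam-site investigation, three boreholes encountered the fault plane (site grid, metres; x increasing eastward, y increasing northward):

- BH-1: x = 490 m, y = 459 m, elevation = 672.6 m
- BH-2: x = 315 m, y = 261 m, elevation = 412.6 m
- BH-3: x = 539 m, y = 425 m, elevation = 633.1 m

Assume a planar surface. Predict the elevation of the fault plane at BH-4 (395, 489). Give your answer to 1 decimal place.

704.1 m

Let the plane be z = a·x + b·y + c.
BH-2−BH-1: −175a − 198b = −260;  BH-3−BH-1: 49a − 34b = −39.5.
Solving gives a = 0.06510, b = 1.25559.
Then c = 672.6 − a·490 − b·459 = 64.38.
At (395, 489): z = 25.7 + 614.0 + 64.38 = 704.1 m.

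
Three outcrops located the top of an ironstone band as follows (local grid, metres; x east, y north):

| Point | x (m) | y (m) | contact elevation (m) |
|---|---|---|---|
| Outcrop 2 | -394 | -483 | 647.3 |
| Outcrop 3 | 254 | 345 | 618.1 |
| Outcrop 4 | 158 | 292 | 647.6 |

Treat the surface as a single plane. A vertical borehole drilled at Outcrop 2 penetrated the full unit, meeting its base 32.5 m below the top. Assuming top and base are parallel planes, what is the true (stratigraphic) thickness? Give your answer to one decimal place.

27.6 m

Let the plane be z = a·x + b·y + c.
Outcrop 3−Outcrop 2: 648a + 828b = −29.2;  Outcrop 4−Outcrop 2: 552a + 775b = 0.3.
Solving gives a = −0.50679, b = 0.36135.
|∇z| = √(a²+b²) = 0.62242, so dip δ = arctan(0.62242) = 31.90°.
True thickness = vertical thickness × cos δ = 32.5 × cos 31.90° = 27.6 m.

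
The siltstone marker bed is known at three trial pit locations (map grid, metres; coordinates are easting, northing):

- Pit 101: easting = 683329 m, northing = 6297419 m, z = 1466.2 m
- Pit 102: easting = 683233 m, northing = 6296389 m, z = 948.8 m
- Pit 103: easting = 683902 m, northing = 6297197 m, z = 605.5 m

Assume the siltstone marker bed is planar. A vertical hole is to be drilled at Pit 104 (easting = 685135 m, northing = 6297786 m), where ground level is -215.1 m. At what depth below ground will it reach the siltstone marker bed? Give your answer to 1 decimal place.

370.2 m

Two edge vectors: Pit 101→Pit 102 = (-96, -1030, -517.4), Pit 101→Pit 103 = (573, -222, -860.7).
Normal n = (Pit 101→Pit 102) × (Pit 101→Pit 103) = (771658.2, -379097.4, 611502).
So ∂z/∂easting = −n_x/n_z = −1.261906257 and ∂z/∂northing = −n_y/n_z = 0.619944661.
Intercept c from Pit 101: 1466.2 + 862297.14 − 3904051.29 = −3040287.95.
At (685135, 6297786): z_contact = −864576.14 + 3904278.81 − 3040287.95 = -585.28 m.
Depth below ground = -215.1 − (-585.28) = 370.2 m.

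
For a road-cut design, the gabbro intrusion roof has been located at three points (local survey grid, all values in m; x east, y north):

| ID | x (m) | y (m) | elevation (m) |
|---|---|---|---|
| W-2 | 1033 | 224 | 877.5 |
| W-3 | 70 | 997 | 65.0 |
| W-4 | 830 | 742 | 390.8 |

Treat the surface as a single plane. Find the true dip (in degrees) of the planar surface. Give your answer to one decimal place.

Two edge vectors: W-2→W-3 = (-963, 773, -812.5), W-2→W-4 = (-203, 518, -486.7).
Normal n = (W-2→W-3) × (W-2→W-4) = (44655.9, -303754.6, -341915).
So ∂z/∂x = −n_x/n_z = 0.13061 and ∂z/∂y = −n_y/n_z = −0.88839.
Gradient magnitude |∇z| = √(a² + b²) = √(0.01706 + 0.78924) = 0.89794.
True dip = arctan(0.89794) = 41.9°, dipping toward N (azimuth ≈ 352°).

41.9°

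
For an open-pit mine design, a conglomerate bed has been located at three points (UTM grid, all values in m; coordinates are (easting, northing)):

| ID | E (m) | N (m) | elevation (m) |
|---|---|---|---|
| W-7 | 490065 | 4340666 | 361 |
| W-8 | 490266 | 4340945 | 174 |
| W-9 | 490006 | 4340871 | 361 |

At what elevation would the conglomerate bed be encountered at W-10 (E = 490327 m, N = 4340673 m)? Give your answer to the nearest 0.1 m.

185.5 m

Two edge vectors: W-7→W-8 = (201, 279, -187), W-7→W-9 = (-59, 205, 0).
Normal n = (W-7→W-8) × (W-7→W-9) = (38335, 11033, 57666).
So ∂z/∂E = −n_x/n_z = −0.664776471 and ∂z/∂N = −n_y/n_z = −0.191325911.
Intercept c from W-7: 361 + 325783.68 + 830481.88 = 1156626.56.
At (490327, 4340673): z = −325957.9 − 830483.2 + 1156626.56 = 185.5 m.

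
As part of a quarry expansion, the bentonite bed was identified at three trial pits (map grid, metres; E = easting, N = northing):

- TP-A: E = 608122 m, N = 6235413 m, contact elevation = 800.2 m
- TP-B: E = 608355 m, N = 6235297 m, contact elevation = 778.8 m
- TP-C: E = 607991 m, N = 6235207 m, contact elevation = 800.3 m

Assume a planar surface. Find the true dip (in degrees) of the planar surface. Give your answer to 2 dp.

Two edge vectors: TP-A→TP-B = (233, -116, -21.4), TP-A→TP-C = (-131, -206, 0.1).
Normal n = (TP-A→TP-B) × (TP-A→TP-C) = (-4420, 2780.1, -63194).
So ∂z/∂E = −n_x/n_z = −0.06994 and ∂z/∂N = −n_y/n_z = 0.04399.
Gradient magnitude |∇z| = √(a² + b²) = √(0.00489 + 0.00194) = 0.08263.
True dip = arctan(0.08263) = 4.72°, dipping toward ESE (azimuth ≈ 122°).

4.72°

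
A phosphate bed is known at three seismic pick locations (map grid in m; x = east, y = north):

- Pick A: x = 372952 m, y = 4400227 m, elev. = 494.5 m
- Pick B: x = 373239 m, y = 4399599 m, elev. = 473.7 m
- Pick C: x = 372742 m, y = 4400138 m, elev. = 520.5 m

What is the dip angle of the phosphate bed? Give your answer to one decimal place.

6.7°

Let the plane be z = a·x + b·y + c.
Pick B−Pick A: 287a − 628b = −20.8;  Pick C−Pick A: −210a − 89b = 26.
Solving gives a = −0.11548, b = −0.01965.
Gradient magnitude |∇z| = √(a² + b²) = √(0.01334 + 0.00039) = 0.11714.
True dip = arctan(0.11714) = 6.7°, dipping toward E (azimuth ≈ 080°).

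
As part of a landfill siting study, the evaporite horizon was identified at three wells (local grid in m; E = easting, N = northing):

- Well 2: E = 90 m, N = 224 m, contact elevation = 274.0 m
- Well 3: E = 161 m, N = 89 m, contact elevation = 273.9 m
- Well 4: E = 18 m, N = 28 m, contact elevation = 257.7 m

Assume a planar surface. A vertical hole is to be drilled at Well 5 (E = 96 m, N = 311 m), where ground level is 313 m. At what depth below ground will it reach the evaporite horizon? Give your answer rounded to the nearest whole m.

Let the plane be z = a·E + b·N + c.
Well 3−Well 2: 71a − 135b = −0.1;  Well 4−Well 2: −72a − 196b = −16.3.
Solving gives a = 0.09227, b = 0.04927.
Then c = 274 − a·90 − b·224 = 254.66.
At (96, 311): z_contact = 8.9 + 15.3 + 254.66 = 278.8 m.
Depth below ground = 313 − 278.8 = 34 m.

34 m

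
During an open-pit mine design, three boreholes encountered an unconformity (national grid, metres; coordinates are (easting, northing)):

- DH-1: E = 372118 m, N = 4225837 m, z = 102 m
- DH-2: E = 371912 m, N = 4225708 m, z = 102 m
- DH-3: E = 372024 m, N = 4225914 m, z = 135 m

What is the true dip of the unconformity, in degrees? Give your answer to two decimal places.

15.99°

Two edge vectors: DH-1→DH-2 = (-206, -129, 0), DH-1→DH-3 = (-94, 77, 33).
Normal n = (DH-1→DH-2) × (DH-1→DH-3) = (-4257, 6798, -27988).
So ∂z/∂E = −n_x/n_z = −0.15210 and ∂z/∂N = −n_y/n_z = 0.24289.
Gradient magnitude |∇z| = √(a² + b²) = √(0.02313 + 0.05900) = 0.28658.
True dip = arctan(0.28658) = 15.99°, dipping toward SSE (azimuth ≈ 148°).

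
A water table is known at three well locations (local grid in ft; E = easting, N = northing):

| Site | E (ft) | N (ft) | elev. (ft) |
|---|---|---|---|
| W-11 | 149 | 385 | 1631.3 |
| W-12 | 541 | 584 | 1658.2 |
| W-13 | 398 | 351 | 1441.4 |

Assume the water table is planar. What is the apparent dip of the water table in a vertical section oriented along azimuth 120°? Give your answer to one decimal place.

49.1°

Two edge vectors: W-11→W-12 = (392, 199, 26.9), W-11→W-13 = (249, -34, -189.9).
Normal n = (W-11→W-12) × (W-11→W-13) = (-36875.5, 81138.9, -62879).
So ∂z/∂E = −n_x/n_z = −0.58645 and ∂z/∂N = −n_y/n_z = 1.29040.
Unit vector along 120° is (sin 120°, cos 120°) = (0.8660, -0.5000).
Slope in that direction = a·(0.8660) + b·(-0.5000) = −1.15308.
Apparent dip = arctan|1.15308| = 49.1° (true dip is 54.8°, so apparent ≤ true as expected).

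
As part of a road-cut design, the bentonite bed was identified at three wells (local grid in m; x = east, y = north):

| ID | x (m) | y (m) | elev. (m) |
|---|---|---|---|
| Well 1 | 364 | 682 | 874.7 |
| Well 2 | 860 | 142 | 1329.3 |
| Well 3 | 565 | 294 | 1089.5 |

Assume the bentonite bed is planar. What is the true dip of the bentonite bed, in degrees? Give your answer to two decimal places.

Let the plane be z = a·x + b·y + c.
Well 2−Well 1: 496a − 540b = 454.6;  Well 3−Well 1: 201a − 388b = 214.8.
Solving gives a = 0.71975, b = −0.18075.
Gradient magnitude |∇z| = √(a² + b²) = √(0.51804 + 0.03267) = 0.74210.
True dip = arctan(0.74210) = 36.58°, dipping toward WNW (azimuth ≈ 284°).

36.58°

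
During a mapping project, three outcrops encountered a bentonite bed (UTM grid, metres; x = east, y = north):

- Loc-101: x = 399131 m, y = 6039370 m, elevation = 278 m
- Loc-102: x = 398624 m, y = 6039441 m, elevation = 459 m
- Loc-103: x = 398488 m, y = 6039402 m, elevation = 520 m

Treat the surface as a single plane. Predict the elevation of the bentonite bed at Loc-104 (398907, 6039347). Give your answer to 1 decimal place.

369.6 m

Two edge vectors: Loc-101→Loc-102 = (-507, 71, 181), Loc-101→Loc-103 = (-643, 32, 242).
Normal n = (Loc-101→Loc-102) × (Loc-101→Loc-103) = (11390, 6311, 29429).
So ∂z/∂x = −n_x/n_z = −0.387033199 and ∂z/∂y = −n_y/n_z = −0.214448333.
Intercept c from Loc-101: 278 + 154476.95 + 1295132.83 = 1449887.78.
At (398907, 6039347): z = −154390.3 − 1295127.9 + 1449887.78 = 369.6 m.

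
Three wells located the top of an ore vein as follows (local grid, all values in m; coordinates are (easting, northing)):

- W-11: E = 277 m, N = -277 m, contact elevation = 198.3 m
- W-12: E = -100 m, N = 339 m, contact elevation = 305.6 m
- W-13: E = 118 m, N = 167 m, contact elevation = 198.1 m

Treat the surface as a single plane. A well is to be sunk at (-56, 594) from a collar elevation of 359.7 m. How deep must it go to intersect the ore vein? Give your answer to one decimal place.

Let the plane be z = a·E + b·N + c.
W-12−W-11: −377a + 616b = 107.3;  W-13−W-11: −159a + 444b = −0.2.
Solving gives a = −0.68781, b = −0.24676.
Then c = 198.3 − a·277 − b·-277 = 320.47.
At (-56, 594): z_contact = 38.52 − 146.58 + 320.47 = 212.41 m.
Depth below ground = 359.7 − 212.41 = 147.3 m.

147.3 m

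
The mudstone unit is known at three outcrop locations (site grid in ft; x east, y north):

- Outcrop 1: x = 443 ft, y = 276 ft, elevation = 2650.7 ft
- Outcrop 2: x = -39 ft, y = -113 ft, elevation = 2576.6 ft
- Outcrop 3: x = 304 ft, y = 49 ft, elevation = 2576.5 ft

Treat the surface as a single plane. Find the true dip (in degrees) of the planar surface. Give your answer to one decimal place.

Let the plane be z = a·x + b·y + c.
Outcrop 2−Outcrop 1: −482a − 389b = −74.1;  Outcrop 3−Outcrop 1: −139a − 227b = −74.2.
Solving gives a = −0.21761, b = 0.46012.
Gradient magnitude |∇z| = √(a² + b²) = √(0.04735 + 0.21171) = 0.50898.
True dip = arctan(0.50898) = 27.0°, dipping toward SSE (azimuth ≈ 155°).

27.0°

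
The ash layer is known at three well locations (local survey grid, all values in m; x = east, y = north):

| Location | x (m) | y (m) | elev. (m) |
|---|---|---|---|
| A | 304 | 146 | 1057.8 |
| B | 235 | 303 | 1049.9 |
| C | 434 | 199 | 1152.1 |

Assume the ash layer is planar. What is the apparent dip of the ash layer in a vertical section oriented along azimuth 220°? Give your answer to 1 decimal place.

Let the plane be z = a·x + b·y + c.
B−A: −69a + 157b = −7.9;  C−A: 130a + 53b = 94.3.
Solving gives a = 0.63256, b = 0.22769.
Unit vector along 220° is (sin 220°, cos 220°) = (-0.6428, -0.7660).
Slope in that direction = a·(-0.6428) + b·(-0.7660) = −0.58102.
Apparent dip = arctan|0.58102| = 30.2° (true dip is 33.9°, so apparent ≤ true as expected).

30.2°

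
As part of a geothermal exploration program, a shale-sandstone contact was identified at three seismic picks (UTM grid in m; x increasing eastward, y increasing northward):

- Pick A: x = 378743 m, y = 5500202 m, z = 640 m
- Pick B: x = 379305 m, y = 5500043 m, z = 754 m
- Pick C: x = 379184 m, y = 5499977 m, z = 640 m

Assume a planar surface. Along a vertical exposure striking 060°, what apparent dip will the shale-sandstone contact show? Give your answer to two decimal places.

40.05°

Two edge vectors: Pick A→Pick B = (562, -159, 114), Pick A→Pick C = (441, -225, 0).
Normal n = (Pick A→Pick B) × (Pick A→Pick C) = (25650, 50274, -56331).
So ∂z/∂x = −n_x/n_z = 0.45534 and ∂z/∂y = −n_y/n_z = 0.89247.
Unit vector along 060° is (sin 60°, cos 60°) = (0.8660, 0.5000).
Slope in that direction = a·(0.8660) + b·(0.5000) = 0.84058.
Apparent dip = arctan|0.84058| = 40.05° (true dip is 45.1°, so apparent ≤ true as expected).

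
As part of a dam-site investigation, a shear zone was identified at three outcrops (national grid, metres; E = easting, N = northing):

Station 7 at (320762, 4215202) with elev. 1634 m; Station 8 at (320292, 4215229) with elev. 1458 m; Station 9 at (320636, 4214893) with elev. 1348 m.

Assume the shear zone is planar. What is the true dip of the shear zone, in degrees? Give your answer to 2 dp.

Two edge vectors: Station 7→Station 8 = (-470, 27, -176), Station 7→Station 9 = (-126, -309, -286).
Normal n = (Station 7→Station 8) × (Station 7→Station 9) = (-62106, -112244, 148632).
So ∂z/∂E = −n_x/n_z = 0.41785 and ∂z/∂N = −n_y/n_z = 0.75518.
Gradient magnitude |∇z| = √(a² + b²) = √(0.17460 + 0.57030) = 0.86307.
True dip = arctan(0.86307) = 40.80°, dipping toward SSW (azimuth ≈ 209°).

40.80°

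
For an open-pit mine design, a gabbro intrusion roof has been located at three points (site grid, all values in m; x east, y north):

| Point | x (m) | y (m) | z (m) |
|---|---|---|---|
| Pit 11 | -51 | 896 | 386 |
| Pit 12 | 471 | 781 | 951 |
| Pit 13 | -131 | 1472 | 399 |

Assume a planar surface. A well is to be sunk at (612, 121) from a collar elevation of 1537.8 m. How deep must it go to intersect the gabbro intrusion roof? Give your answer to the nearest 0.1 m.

Two edge vectors: Pit 11→Pit 12 = (522, -115, 565), Pit 11→Pit 13 = (-80, 576, 13).
Normal n = (Pit 11→Pit 12) × (Pit 11→Pit 13) = (-326935, -51986, 291472).
So ∂z/∂x = −n_x/n_z = 1.121669 and ∂z/∂y = −n_y/n_z = 0.178357.
Intercept c from Pit 11: 386 + 57.21 − 159.81 = 283.40.
At (612, 121): z_contact = 686.46 + 21.58 + 283.40 = 991.44 m.
Depth below ground = 1537.8 − 991.44 = 546.4 m.

546.4 m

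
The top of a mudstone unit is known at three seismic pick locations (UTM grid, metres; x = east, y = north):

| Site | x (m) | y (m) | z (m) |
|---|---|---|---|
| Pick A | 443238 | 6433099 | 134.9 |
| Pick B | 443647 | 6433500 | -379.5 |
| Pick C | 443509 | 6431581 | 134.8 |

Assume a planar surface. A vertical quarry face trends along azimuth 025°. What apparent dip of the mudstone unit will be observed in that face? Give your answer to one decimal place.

32.0°

Two edge vectors: Pick A→Pick B = (409, 401, -514.4), Pick A→Pick C = (271, -1518, -0.1).
Normal n = (Pick A→Pick B) × (Pick A→Pick C) = (-780899.3, -139361.5, -729533).
So ∂z/∂x = −n_x/n_z = −1.07041 and ∂z/∂y = −n_y/n_z = −0.19103.
Unit vector along 025° is (sin 25°, cos 25°) = (0.4226, 0.9063).
Slope in that direction = a·(0.4226) + b·(0.9063) = −0.62551.
Apparent dip = arctan|0.62551| = 32.0° (true dip is 47.4°, so apparent ≤ true as expected).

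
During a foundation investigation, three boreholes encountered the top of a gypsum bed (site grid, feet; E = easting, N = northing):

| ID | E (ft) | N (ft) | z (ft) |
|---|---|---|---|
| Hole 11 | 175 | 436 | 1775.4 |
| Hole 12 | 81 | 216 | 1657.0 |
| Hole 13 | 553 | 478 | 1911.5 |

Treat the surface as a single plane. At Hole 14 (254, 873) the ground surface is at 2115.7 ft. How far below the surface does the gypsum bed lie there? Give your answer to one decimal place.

139.1 ft

Two edge vectors: Hole 11→Hole 12 = (-94, -220, -118.4), Hole 11→Hole 13 = (378, 42, 136.1).
Normal n = (Hole 11→Hole 12) × (Hole 11→Hole 13) = (-24969.2, -31961.8, 79212).
So ∂z/∂E = −n_x/n_z = 0.31522 and ∂z/∂N = −n_y/n_z = 0.40350.
Intercept c from Hole 11: 1775.4 − 55.16 − 175.92 = 1544.31.
At (254, 873): z_contact = 80.07 + 352.25 + 1544.31 = 1976.63 ft.
Depth below ground = 2115.7 − 1976.63 = 139.1 ft.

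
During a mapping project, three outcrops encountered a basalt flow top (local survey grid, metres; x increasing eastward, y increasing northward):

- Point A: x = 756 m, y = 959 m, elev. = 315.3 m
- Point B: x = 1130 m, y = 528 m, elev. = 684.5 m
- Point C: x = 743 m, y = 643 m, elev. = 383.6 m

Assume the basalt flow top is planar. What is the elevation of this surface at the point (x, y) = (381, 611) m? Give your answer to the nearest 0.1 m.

136.4 m

Two edge vectors: Point A→Point B = (374, -431, 369.2), Point A→Point C = (-13, -316, 68.3).
Normal n = (Point A→Point B) × (Point A→Point C) = (87229.9, -30343.8, -123787).
So ∂z/∂x = −n_x/n_z = 0.704677 and ∂z/∂y = −n_y/n_z = −0.245129.
Intercept c from Point A: 315.3 − 532.74 + 235.08 = 17.64.
At (381, 611): z = 268.5 − 149.8 + 17.64 = 136.4 m.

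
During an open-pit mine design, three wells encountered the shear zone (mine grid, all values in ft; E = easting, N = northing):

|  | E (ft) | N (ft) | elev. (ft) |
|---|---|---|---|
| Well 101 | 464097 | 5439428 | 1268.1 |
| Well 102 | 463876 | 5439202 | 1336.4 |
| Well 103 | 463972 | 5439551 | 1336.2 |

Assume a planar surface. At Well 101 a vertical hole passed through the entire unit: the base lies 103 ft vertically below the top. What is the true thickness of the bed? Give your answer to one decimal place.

Let the plane be z = a·E + b·N + c.
Well 102−Well 101: −221a − 226b = 68.3;  Well 103−Well 101: −125a + 123b = 68.1.
Solving gives a = −0.42919, b = 0.11749.
|∇z| = √(a²+b²) = 0.44498, so dip δ = arctan(0.44498) = 23.99°.
True thickness = vertical thickness × cos δ = 103 × cos 23.99° = 94.1 ft.

94.1 ft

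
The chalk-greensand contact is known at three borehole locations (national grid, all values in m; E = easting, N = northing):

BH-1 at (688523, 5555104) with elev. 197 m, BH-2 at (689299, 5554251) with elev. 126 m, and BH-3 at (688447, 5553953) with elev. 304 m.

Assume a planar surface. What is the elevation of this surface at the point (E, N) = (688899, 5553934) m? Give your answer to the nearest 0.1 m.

223.9 m

Let the plane be z = a·E + b·N + c.
BH-2−BH-1: 776a − 853b = −71;  BH-3−BH-1: −76a − 1151b = 107.
Solving gives a = −0.180575446, b = −0.081039328.
Then c = 197 − a·688523 − b·5555104 = 574709.24.
At (688899, 5553934): z = −124398.2 − 450087.1 + 574709.24 = 223.9 m.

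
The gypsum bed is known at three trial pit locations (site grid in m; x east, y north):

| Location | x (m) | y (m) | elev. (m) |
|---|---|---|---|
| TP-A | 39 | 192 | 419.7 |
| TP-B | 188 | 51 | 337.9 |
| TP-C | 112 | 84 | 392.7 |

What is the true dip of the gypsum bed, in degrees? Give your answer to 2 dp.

42.92°

Let the plane be z = a·x + b·y + c.
TP-B−TP-A: 149a − 141b = −81.8;  TP-C−TP-A: 73a − 108b = −27.
Solving gives a = −0.86694, b = −0.33599.
Gradient magnitude |∇z| = √(a² + b²) = √(0.75159 + 0.11289) = 0.92977.
True dip = arctan(0.92977) = 42.92°, dipping toward ENE (azimuth ≈ 069°).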